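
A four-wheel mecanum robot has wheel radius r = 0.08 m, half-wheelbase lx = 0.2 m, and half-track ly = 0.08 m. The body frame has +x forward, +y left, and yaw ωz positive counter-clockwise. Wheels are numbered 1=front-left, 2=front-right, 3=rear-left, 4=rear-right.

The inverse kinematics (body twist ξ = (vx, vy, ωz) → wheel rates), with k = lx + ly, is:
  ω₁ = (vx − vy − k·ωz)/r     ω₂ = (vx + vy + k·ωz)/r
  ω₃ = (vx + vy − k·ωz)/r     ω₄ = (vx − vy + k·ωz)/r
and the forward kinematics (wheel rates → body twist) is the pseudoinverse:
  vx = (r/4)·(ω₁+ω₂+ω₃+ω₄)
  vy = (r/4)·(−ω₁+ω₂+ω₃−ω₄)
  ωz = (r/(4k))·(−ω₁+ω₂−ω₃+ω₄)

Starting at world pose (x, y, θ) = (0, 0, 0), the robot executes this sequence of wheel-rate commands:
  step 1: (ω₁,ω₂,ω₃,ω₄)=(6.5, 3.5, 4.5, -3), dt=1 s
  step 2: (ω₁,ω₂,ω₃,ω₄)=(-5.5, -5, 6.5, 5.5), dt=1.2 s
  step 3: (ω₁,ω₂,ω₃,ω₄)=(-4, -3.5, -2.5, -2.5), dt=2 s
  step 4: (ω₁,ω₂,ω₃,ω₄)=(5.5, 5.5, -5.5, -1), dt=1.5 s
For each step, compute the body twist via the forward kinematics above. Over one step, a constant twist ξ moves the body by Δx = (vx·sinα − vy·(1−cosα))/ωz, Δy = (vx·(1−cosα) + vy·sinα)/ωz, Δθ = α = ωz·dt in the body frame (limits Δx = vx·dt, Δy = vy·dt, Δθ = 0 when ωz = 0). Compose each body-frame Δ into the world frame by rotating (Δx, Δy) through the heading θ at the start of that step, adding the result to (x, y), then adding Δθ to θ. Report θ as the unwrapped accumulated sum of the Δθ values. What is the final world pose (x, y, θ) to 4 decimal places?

step 1: ξ=(vx,vy,ωz)=(0.2300, 0.0900, -0.7500), dt=1.0 → body Δ=(0.2412, -0.0005, -0.7500) → world pose (0.2412, -0.0005, -0.7500)
step 2: ξ=(vx,vy,ωz)=(0.0300, 0.0300, -0.0357), dt=1.2 → body Δ=(0.0368, 0.0352, -0.0429) → world pose (0.2921, 0.0002, -0.7929)
step 3: ξ=(vx,vy,ωz)=(-0.2500, 0.0100, 0.0357), dt=2.0 → body Δ=(-0.5003, 0.0021, 0.0714) → world pose (-0.0575, 0.3581, -0.7214)
step 4: ξ=(vx,vy,ωz)=(0.0900, -0.0900, 0.3214), dt=1.5 → body Δ=(0.1617, -0.0979, 0.4821) → world pose (-0.0007, 0.1778, -0.2393)

(-0.0007, 0.1778, -0.2393)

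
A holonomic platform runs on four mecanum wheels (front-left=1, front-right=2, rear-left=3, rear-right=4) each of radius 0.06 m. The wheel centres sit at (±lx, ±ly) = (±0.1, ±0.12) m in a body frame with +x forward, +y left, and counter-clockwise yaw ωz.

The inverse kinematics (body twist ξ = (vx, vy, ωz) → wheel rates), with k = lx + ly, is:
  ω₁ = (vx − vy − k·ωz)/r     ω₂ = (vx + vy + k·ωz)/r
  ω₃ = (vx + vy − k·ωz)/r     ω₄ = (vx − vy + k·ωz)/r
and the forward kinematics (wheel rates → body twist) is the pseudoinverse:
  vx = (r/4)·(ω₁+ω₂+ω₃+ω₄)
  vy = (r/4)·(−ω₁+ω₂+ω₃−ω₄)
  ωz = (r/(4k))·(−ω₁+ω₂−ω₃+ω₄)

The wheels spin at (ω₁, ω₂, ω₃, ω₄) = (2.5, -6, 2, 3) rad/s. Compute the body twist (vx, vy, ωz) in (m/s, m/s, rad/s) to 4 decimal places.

(0.0225, -0.1425, -0.5114)

k = lx + ly = 0.1 + 0.12 = 0.2200
ω₁+ω₂+ω₃+ω₄ = 1.5000  →  vx = (0.06/4)·1.5000 = 0.0225
−ω₁+ω₂+ω₃−ω₄ = -9.5000  →  vy = (0.06/4)·-9.5000 = -0.1425
−ω₁+ω₂−ω₃+ω₄ = -7.5000  →  ωz = (0.06/0.8800)·-7.5000 = -0.5114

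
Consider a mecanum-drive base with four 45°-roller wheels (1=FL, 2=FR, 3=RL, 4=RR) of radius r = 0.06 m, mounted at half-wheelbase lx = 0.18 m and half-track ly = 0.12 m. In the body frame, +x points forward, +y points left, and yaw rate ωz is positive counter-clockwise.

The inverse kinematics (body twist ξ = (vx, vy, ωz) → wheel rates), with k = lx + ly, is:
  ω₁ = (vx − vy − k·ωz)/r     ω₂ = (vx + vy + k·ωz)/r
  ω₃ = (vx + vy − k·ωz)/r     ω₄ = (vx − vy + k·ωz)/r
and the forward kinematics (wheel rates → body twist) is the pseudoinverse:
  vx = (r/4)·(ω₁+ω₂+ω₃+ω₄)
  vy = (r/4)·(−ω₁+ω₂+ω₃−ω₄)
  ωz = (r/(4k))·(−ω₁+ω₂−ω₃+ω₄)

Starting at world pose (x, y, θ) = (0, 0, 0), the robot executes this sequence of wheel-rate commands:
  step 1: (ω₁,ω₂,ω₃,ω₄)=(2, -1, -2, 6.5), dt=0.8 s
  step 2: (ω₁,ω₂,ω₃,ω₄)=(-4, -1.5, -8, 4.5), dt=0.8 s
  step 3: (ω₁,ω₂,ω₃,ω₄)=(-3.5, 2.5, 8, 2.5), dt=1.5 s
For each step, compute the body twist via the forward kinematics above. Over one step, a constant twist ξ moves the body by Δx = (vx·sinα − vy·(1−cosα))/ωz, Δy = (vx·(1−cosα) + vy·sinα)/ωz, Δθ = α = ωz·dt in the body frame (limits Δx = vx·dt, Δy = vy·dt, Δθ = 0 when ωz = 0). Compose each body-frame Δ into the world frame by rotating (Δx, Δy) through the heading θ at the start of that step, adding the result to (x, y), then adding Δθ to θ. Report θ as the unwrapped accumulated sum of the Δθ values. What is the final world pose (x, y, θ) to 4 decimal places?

step 1: ξ=(vx,vy,ωz)=(0.0825, -0.1725, 0.2750), dt=0.8 → body Δ=(0.0806, -0.1297, 0.2200) → world pose (0.0806, -0.1297, 0.2200)
step 2: ξ=(vx,vy,ωz)=(-0.1350, -0.1500, 0.7500), dt=0.8 → body Δ=(-0.0667, -0.1444, 0.6000) → world pose (0.0470, -0.2851, 0.8200)
step 3: ξ=(vx,vy,ωz)=(0.1425, 0.1725, 0.0250), dt=1.5 → body Δ=(0.2088, 0.2627, 0.0375) → world pose (-0.0026, 0.0468, 0.8575)

(-0.0026, 0.0468, 0.8575)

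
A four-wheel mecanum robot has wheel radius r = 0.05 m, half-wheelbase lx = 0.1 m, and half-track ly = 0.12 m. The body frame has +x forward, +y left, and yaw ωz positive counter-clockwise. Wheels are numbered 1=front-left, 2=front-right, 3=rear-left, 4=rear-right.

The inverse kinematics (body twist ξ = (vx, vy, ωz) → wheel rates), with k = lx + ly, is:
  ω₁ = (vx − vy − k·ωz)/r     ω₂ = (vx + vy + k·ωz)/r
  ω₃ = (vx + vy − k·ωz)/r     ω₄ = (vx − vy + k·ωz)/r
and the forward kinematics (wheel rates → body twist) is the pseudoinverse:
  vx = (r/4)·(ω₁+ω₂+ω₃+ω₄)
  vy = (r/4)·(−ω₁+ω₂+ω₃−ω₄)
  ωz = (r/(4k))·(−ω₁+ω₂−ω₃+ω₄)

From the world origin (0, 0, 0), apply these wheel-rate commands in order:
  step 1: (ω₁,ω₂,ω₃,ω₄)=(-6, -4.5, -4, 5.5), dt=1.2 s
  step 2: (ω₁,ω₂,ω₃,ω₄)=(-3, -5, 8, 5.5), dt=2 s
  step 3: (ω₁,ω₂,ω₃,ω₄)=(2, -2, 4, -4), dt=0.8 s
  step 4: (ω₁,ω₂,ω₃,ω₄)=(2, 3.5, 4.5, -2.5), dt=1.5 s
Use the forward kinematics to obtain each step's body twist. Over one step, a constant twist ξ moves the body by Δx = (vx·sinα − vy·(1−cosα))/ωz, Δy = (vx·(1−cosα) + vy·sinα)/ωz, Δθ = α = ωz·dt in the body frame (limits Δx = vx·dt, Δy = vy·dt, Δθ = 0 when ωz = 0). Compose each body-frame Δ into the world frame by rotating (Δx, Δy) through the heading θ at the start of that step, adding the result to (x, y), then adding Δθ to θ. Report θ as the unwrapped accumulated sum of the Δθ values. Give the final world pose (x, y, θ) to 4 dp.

(0.2362, 0.0211, -0.7756)

step 1: ξ=(vx,vy,ωz)=(-0.1125, -0.1000, 0.6250), dt=1.2 → body Δ=(-0.0798, -0.1574, 0.7500) → world pose (-0.0798, -0.1574, 0.7500)
step 2: ξ=(vx,vy,ωz)=(0.0688, 0.0063, -0.2557), dt=2.0 → body Δ=(0.1347, -0.0224, -0.5114) → world pose (0.0341, -0.0819, 0.2386)
step 3: ξ=(vx,vy,ωz)=(0.0000, 0.0500, -0.6818), dt=0.8 → body Δ=(0.0106, 0.0380, -0.5455) → world pose (0.0354, -0.0425, -0.3068)
step 4: ξ=(vx,vy,ωz)=(0.0938, 0.1063, -0.3125), dt=1.5 → body Δ=(0.1722, 0.1212, -0.4688) → world pose (0.2362, 0.0211, -0.7756)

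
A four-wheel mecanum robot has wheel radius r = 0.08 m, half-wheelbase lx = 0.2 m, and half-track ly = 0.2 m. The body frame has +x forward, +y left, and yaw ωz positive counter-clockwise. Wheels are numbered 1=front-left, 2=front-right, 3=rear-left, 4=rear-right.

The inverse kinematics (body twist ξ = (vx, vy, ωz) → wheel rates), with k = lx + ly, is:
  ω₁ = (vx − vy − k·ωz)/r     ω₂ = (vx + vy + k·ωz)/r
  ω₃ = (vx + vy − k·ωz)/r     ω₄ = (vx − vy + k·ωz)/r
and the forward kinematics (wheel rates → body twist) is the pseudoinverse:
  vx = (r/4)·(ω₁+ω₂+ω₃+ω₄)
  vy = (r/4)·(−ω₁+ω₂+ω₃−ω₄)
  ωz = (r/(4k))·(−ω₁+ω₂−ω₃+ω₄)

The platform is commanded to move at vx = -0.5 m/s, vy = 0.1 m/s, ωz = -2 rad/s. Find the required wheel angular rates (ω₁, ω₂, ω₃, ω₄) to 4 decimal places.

(2.5000, -15.0000, 5.0000, -17.5000)

k = lx + ly = 0.2 + 0.2 = 0.4000;  k·ωz = 0.4000·-2 = -0.8000
ω₁ (FL) = (vx − vy − k·ωz)/r = 0.2000/0.08 = 2.5000
ω₂ (FR) = (vx + vy + k·ωz)/r = -1.2000/0.08 = -15.0000
ω₃ (RL) = (vx + vy − k·ωz)/r = 0.4000/0.08 = 5.0000
ω₄ (RR) = (vx − vy + k·ωz)/r = -1.4000/0.08 = -17.5000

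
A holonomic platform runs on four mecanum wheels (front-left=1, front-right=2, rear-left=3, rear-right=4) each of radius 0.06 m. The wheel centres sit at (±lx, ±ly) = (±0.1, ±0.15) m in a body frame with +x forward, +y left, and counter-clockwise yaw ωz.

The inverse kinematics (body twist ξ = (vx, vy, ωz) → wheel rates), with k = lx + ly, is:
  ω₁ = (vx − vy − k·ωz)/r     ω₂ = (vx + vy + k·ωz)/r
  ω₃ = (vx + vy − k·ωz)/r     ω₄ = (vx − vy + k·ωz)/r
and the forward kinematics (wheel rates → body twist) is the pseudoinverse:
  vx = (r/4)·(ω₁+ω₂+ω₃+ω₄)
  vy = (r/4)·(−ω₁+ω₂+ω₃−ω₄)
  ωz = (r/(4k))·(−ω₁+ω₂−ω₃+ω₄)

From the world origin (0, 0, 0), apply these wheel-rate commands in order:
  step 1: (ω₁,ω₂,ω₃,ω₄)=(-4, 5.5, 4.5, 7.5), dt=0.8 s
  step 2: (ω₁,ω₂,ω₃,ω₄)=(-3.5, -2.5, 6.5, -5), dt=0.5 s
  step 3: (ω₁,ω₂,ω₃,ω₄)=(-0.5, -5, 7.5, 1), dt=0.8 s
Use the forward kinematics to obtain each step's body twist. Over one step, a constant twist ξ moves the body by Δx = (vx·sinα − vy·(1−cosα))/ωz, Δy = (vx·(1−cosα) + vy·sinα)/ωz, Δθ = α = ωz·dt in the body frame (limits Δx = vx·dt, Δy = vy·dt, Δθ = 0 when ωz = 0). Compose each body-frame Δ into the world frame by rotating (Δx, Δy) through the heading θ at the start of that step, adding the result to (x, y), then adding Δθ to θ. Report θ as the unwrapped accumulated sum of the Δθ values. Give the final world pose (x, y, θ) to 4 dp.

(0.0945, 0.2150, -0.2430)

step 1: ξ=(vx,vy,ωz)=(0.2025, 0.0975, 0.7500), dt=0.8 → body Δ=(0.1297, 0.1206, 0.6000) → world pose (0.1297, 0.1206, 0.6000)
step 2: ξ=(vx,vy,ωz)=(-0.0675, 0.1875, -0.6300), dt=0.5 → body Δ=(-0.0186, 0.0975, -0.3150) → world pose (0.0594, 0.1905, 0.2850)
step 3: ξ=(vx,vy,ωz)=(0.0450, 0.0300, -0.6600), dt=0.8 → body Δ=(0.0405, 0.0136, -0.5280) → world pose (0.0945, 0.2150, -0.2430)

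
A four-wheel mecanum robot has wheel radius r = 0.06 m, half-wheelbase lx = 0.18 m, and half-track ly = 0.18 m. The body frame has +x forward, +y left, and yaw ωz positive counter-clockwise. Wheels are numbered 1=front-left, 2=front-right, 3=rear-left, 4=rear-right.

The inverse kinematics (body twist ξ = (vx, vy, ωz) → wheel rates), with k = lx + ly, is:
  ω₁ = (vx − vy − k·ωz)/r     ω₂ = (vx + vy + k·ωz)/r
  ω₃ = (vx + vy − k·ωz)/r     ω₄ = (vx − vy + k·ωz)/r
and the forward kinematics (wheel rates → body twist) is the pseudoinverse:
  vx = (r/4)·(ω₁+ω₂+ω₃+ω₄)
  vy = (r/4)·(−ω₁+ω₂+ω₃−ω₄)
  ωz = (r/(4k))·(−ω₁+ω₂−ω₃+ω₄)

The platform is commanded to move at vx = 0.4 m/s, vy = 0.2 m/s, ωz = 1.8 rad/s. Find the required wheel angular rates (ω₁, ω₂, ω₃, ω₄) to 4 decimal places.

(-7.4667, 20.8000, -0.8000, 14.1333)

k = lx + ly = 0.18 + 0.18 = 0.3600;  k·ωz = 0.3600·1.8 = 0.6480
ω₁ (FL) = (vx − vy − k·ωz)/r = -0.4480/0.06 = -7.4667
ω₂ (FR) = (vx + vy + k·ωz)/r = 1.2480/0.06 = 20.8000
ω₃ (RL) = (vx + vy − k·ωz)/r = -0.0480/0.06 = -0.8000
ω₄ (RR) = (vx − vy + k·ωz)/r = 0.8480/0.06 = 14.1333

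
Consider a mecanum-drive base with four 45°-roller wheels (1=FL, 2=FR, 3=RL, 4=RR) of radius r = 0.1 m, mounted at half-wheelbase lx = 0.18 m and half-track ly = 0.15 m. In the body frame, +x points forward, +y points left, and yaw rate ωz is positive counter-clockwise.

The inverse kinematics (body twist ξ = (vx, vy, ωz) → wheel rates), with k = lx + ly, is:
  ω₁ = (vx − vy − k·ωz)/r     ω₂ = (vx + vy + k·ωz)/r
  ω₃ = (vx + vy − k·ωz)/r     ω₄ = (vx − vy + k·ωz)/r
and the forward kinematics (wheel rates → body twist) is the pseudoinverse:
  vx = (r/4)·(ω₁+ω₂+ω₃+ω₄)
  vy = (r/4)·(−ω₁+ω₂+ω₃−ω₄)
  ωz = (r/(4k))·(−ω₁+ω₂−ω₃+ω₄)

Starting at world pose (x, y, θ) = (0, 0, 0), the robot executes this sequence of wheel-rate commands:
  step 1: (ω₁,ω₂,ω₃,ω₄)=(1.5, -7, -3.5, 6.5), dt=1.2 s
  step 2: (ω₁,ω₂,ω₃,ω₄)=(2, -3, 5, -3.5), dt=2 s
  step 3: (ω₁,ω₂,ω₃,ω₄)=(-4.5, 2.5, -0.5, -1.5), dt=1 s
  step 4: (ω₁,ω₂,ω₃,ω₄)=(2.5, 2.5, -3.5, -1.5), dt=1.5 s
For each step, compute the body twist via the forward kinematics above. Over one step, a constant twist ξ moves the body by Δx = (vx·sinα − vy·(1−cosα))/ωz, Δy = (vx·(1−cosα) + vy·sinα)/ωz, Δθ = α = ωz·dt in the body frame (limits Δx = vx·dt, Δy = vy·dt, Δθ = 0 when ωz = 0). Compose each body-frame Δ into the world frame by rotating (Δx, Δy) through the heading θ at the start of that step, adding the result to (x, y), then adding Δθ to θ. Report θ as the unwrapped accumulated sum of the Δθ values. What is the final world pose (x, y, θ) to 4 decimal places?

step 1: ξ=(vx,vy,ωz)=(-0.0625, -0.4625, 0.1136), dt=1.2 → body Δ=(-0.0370, -0.5584, 0.1364) → world pose (-0.0370, -0.5584, 0.1364)
step 2: ξ=(vx,vy,ωz)=(0.0125, 0.0875, -1.0227), dt=2.0 → body Δ=(0.1355, 0.0583, -2.0455) → world pose (0.0894, -0.4822, -1.9091)
step 3: ξ=(vx,vy,ωz)=(-0.1000, 0.2000, 0.4545), dt=1.0 → body Δ=(-0.1413, 0.1708, 0.4545) → world pose (0.2974, -0.4057, -1.4545)
step 4: ξ=(vx,vy,ωz)=(0.0000, -0.0500, 0.1515), dt=1.5 → body Δ=(0.0085, -0.0744, 0.2273) → world pose (0.2245, -0.4227, -1.2273)

(0.2245, -0.4227, -1.2273)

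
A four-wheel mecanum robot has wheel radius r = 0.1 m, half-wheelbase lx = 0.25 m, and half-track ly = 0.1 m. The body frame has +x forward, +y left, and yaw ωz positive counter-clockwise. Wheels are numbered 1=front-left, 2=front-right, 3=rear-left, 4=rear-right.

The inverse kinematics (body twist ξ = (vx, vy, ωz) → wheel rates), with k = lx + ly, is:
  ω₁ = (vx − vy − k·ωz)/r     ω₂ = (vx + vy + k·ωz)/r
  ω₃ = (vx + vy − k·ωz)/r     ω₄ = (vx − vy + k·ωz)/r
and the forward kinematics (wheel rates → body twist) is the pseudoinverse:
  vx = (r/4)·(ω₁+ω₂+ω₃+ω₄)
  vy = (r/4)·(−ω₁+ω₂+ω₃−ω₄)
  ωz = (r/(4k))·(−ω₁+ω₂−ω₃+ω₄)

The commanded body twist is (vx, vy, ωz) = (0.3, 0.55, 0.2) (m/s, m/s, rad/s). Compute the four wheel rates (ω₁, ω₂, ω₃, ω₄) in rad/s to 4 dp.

k = lx + ly = 0.25 + 0.1 = 0.3500;  k·ωz = 0.3500·0.2 = 0.0700
ω₁ (FL) = (vx − vy − k·ωz)/r = -0.3200/0.1 = -3.2000
ω₂ (FR) = (vx + vy + k·ωz)/r = 0.9200/0.1 = 9.2000
ω₃ (RL) = (vx + vy − k·ωz)/r = 0.7800/0.1 = 7.8000
ω₄ (RR) = (vx − vy + k·ωz)/r = -0.1800/0.1 = -1.8000

(-3.2000, 9.2000, 7.8000, -1.8000)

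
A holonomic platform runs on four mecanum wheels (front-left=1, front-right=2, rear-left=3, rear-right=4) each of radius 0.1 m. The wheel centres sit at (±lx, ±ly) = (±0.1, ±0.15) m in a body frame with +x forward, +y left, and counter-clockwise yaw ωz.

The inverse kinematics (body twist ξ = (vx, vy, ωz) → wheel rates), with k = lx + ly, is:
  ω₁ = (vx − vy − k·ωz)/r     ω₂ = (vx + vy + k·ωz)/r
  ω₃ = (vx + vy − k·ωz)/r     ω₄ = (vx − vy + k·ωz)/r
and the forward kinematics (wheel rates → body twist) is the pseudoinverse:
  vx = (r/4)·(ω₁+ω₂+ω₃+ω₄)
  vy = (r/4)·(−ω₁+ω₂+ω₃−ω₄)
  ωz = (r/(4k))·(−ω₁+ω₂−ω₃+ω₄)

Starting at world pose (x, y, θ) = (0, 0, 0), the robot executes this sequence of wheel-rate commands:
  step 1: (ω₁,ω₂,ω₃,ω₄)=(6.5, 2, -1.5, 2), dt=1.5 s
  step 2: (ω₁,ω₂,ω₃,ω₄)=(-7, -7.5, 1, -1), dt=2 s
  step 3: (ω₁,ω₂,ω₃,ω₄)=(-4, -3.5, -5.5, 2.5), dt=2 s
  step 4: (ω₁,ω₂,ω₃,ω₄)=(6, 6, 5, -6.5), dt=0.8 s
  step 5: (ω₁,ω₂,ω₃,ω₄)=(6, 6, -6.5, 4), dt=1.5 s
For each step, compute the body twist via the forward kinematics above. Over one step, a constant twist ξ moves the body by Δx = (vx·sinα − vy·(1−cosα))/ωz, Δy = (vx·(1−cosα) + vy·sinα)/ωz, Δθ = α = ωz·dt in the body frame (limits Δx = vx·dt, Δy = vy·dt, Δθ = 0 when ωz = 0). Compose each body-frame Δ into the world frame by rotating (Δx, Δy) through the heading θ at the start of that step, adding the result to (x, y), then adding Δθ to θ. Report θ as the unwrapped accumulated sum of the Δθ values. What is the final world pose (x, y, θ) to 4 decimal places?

step 1: ξ=(vx,vy,ωz)=(0.2250, -0.2000, -0.1000), dt=1.5 → body Δ=(0.3138, -0.3241, -0.1500) → world pose (0.3138, -0.3241, -0.1500)
step 2: ξ=(vx,vy,ωz)=(-0.3625, 0.0375, -0.2500), dt=2.0 → body Δ=(-0.6768, 0.2494, -0.5000) → world pose (-0.3182, 0.0236, -0.6500)
step 3: ξ=(vx,vy,ωz)=(-0.2625, -0.1875, 0.8500), dt=2.0 → body Δ=(-0.0572, -0.5674, 1.7000) → world pose (-0.7071, -0.3934, 1.0500)
step 4: ξ=(vx,vy,ωz)=(0.2625, 0.2875, -1.1500), dt=0.8 → body Δ=(0.2801, 0.1089, -0.9200) → world pose (-0.6622, -0.0962, 0.1300)
step 5: ξ=(vx,vy,ωz)=(0.2375, -0.2625, 1.0500), dt=1.5 → body Δ=(0.4772, -0.0229, 1.5750) → world pose (-0.1860, -0.0570, 1.7050)

(-0.1860, -0.0570, 1.7050)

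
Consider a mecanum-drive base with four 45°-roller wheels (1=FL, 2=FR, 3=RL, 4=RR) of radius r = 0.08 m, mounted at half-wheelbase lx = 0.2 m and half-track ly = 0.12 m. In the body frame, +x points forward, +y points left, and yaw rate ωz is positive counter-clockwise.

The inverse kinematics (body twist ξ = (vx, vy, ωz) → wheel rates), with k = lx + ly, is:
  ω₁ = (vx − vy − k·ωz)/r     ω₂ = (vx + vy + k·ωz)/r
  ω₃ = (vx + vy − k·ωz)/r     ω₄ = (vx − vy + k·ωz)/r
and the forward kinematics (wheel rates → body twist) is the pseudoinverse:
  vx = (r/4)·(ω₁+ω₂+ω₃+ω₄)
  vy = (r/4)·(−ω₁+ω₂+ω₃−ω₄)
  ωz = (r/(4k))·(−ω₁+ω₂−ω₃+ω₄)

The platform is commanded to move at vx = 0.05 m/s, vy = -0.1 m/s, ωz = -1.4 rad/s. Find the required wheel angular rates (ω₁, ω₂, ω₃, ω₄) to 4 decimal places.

(7.4750, -6.2250, 4.9750, -3.7250)

k = lx + ly = 0.2 + 0.12 = 0.3200;  k·ωz = 0.3200·-1.4 = -0.4480
ω₁ (FL) = (vx − vy − k·ωz)/r = 0.5980/0.08 = 7.4750
ω₂ (FR) = (vx + vy + k·ωz)/r = -0.4980/0.08 = -6.2250
ω₃ (RL) = (vx + vy − k·ωz)/r = 0.3980/0.08 = 4.9750
ω₄ (RR) = (vx − vy + k·ωz)/r = -0.2980/0.08 = -3.7250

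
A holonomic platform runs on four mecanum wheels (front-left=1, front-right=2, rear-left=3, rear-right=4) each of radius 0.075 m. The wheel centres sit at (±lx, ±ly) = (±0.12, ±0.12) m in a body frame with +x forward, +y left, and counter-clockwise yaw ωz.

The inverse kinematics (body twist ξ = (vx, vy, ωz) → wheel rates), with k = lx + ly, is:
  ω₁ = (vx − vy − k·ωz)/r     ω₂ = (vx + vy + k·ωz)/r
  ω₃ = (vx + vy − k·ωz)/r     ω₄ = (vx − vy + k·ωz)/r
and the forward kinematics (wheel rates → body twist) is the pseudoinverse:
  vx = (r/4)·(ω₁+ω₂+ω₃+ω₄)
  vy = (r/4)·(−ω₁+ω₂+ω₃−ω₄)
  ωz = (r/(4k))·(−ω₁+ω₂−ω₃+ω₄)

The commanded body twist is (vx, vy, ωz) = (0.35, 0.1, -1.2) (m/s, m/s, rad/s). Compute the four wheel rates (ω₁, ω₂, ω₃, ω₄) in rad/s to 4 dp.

k = lx + ly = 0.12 + 0.12 = 0.2400;  k·ωz = 0.2400·-1.2 = -0.2880
ω₁ (FL) = (vx − vy − k·ωz)/r = 0.5380/0.075 = 7.1733
ω₂ (FR) = (vx + vy + k·ωz)/r = 0.1620/0.075 = 2.1600
ω₃ (RL) = (vx + vy − k·ωz)/r = 0.7380/0.075 = 9.8400
ω₄ (RR) = (vx − vy + k·ωz)/r = -0.0380/0.075 = -0.5067

(7.1733, 2.1600, 9.8400, -0.5067)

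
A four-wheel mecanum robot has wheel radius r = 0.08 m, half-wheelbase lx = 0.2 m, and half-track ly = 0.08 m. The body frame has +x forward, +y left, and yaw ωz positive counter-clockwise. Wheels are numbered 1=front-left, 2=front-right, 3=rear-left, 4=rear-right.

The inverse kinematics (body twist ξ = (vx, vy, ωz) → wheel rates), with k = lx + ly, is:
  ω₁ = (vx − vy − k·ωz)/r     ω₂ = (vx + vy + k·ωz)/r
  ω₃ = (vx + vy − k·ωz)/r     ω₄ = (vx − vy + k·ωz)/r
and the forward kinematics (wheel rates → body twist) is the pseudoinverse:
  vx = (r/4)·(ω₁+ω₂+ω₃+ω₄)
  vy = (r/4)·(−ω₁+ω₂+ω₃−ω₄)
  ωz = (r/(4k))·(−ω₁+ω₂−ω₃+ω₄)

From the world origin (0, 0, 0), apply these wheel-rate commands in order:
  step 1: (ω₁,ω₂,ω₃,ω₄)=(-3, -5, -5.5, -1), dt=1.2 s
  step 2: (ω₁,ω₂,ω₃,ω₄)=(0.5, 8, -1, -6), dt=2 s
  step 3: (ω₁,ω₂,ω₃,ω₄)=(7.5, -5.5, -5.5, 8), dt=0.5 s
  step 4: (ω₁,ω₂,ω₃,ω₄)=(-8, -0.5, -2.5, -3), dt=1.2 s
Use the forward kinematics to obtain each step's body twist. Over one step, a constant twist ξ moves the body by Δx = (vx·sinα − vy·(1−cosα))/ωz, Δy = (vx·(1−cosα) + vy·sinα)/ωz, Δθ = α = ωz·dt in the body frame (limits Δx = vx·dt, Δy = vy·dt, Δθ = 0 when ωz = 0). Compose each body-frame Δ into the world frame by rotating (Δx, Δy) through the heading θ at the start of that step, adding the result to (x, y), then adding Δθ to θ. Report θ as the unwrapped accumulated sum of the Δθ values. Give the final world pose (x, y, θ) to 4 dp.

step 1: ξ=(vx,vy,ωz)=(-0.2900, -0.1300, 0.1786), dt=1.2 → body Δ=(-0.3287, -0.1920, 0.2143) → world pose (-0.3287, -0.1920, 0.2143)
step 2: ξ=(vx,vy,ωz)=(0.0300, 0.2500, 0.1786), dt=2.0 → body Δ=(-0.0296, 0.5000, 0.3571) → world pose (-0.4640, 0.2904, 0.5714)
step 3: ξ=(vx,vy,ωz)=(0.0900, -0.5300, 0.0357), dt=0.5 → body Δ=(0.0474, -0.2646, 0.0179) → world pose (-0.2810, 0.0934, 0.5893)
step 4: ξ=(vx,vy,ωz)=(-0.2800, 0.1600, 0.5000), dt=1.2 → body Δ=(-0.3721, 0.0829, 0.6000) → world pose (-0.6364, -0.0445, 1.1893)

(-0.6364, -0.0445, 1.1893)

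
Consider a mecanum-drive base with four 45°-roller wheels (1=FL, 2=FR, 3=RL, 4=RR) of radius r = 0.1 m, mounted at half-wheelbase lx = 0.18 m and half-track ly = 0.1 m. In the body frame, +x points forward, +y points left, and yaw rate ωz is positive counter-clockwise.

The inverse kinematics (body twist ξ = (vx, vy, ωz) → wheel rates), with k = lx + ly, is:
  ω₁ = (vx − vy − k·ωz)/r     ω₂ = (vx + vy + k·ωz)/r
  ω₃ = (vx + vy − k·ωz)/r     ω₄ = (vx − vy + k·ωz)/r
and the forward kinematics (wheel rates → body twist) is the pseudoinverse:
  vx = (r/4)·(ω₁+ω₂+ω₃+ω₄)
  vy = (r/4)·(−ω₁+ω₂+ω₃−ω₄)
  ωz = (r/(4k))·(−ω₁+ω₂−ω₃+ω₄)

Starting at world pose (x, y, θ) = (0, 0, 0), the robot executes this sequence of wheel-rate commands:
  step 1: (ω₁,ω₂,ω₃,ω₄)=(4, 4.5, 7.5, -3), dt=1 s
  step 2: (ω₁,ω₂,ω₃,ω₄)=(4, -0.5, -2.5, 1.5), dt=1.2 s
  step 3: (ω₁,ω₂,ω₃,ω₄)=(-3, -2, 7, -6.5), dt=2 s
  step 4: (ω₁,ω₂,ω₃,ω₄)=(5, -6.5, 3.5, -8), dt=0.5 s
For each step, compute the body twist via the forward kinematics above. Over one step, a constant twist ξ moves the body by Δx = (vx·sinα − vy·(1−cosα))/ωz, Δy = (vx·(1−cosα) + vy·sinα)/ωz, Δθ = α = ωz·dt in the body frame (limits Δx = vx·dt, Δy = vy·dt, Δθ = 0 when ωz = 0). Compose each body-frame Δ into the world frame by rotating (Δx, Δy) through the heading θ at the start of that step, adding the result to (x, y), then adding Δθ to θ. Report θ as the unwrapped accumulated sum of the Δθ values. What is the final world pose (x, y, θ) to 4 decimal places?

(0.9021, -0.2634, -4.2054)

step 1: ξ=(vx,vy,ωz)=(0.3250, 0.2750, -0.8929), dt=1.0 → body Δ=(0.3983, 0.1042, -0.8929) → world pose (0.3983, 0.1042, -0.8929)
step 2: ξ=(vx,vy,ωz)=(0.0625, -0.2125, -0.0446), dt=1.2 → body Δ=(0.0681, -0.2569, -0.0536) → world pose (0.2410, -0.1100, -0.9464)
step 3: ξ=(vx,vy,ωz)=(-0.1125, 0.3625, -1.1161), dt=2.0 → body Δ=(0.4447, 0.4190, -2.2321) → world pose (0.8409, -0.2259, -3.1786)
step 4: ξ=(vx,vy,ωz)=(-0.1500, 0.0000, -2.0536), dt=0.5 → body Δ=(-0.0625, 0.0352, -1.0268) → world pose (0.9021, -0.2634, -4.2054)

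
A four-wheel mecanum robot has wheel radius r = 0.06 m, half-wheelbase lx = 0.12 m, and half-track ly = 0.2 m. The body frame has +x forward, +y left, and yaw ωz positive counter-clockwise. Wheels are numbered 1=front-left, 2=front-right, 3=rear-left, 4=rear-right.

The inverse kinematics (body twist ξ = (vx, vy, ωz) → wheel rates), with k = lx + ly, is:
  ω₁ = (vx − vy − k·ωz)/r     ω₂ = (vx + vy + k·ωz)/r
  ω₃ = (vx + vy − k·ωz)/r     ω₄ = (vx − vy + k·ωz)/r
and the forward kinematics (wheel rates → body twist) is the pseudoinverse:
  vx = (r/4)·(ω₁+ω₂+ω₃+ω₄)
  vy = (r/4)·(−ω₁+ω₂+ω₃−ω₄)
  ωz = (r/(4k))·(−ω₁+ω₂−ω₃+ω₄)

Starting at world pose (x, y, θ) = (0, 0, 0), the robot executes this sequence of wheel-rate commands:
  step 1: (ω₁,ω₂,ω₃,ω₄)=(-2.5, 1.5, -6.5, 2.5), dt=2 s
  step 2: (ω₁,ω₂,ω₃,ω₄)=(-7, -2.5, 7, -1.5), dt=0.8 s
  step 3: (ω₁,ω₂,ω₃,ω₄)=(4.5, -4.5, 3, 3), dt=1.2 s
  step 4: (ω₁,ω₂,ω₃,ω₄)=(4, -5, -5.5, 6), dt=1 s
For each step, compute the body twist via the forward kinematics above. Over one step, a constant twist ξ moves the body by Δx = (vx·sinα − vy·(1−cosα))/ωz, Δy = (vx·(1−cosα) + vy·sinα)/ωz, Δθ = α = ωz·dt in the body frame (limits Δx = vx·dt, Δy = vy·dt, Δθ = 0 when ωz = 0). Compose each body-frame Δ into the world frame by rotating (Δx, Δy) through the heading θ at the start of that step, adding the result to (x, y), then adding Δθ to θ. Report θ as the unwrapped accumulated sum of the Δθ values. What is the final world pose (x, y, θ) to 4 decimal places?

(0.1661, -0.4616, 0.6797)

step 1: ξ=(vx,vy,ωz)=(-0.0750, -0.0750, 0.6094), dt=2.0 → body Δ=(-0.0349, -0.1962, 1.2188) → world pose (-0.0349, -0.1962, 1.2188)
step 2: ξ=(vx,vy,ωz)=(-0.0600, 0.1950, -0.1875), dt=0.8 → body Δ=(-0.0361, 0.1590, -0.1500) → world pose (-0.1966, -0.1753, 1.0688)
step 3: ξ=(vx,vy,ωz)=(0.0900, -0.1350, -0.4219), dt=1.2 → body Δ=(0.0633, -0.1819, -0.5062) → world pose (-0.0067, -0.2073, 0.5625)
step 4: ξ=(vx,vy,ωz)=(-0.0075, -0.3075, 0.1172), dt=1.0 → body Δ=(0.0105, -0.3072, 0.1172) → world pose (0.1661, -0.4616, 0.6797)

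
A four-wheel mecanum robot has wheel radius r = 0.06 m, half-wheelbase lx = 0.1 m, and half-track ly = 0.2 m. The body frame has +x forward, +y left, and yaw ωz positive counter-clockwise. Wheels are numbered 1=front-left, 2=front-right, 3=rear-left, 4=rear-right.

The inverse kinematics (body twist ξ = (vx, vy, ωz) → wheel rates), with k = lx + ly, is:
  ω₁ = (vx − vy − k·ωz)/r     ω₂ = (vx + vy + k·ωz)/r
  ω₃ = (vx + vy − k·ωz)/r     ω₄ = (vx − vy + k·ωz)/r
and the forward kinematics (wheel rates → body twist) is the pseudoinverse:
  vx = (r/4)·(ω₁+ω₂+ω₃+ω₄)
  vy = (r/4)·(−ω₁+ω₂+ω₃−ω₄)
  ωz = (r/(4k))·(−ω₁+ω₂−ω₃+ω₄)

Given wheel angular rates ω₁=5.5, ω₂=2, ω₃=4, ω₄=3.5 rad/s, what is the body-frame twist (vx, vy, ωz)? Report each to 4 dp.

(0.2250, -0.0450, -0.2000)

k = lx + ly = 0.1 + 0.2 = 0.3000
ω₁+ω₂+ω₃+ω₄ = 15.0000  →  vx = (0.06/4)·15.0000 = 0.2250
−ω₁+ω₂+ω₃−ω₄ = -3.0000  →  vy = (0.06/4)·-3.0000 = -0.0450
−ω₁+ω₂−ω₃+ω₄ = -4.0000  →  ωz = (0.06/1.2000)·-4.0000 = -0.2000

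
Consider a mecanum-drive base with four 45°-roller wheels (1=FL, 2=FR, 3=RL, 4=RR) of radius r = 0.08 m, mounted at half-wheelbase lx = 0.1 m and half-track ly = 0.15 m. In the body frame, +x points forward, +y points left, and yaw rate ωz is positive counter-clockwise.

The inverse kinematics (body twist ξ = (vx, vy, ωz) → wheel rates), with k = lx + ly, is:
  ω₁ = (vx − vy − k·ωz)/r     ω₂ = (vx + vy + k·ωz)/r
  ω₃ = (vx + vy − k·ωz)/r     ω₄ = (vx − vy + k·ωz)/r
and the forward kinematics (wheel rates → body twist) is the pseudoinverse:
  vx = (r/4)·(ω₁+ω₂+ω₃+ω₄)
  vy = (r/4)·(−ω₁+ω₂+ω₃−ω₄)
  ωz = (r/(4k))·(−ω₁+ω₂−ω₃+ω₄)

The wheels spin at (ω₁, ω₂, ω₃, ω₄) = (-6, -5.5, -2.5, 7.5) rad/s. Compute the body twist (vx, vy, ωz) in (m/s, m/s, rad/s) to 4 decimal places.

(-0.1300, -0.1900, 0.8400)

k = lx + ly = 0.1 + 0.15 = 0.2500
ω₁+ω₂+ω₃+ω₄ = -6.5000  →  vx = (0.08/4)·-6.5000 = -0.1300
−ω₁+ω₂+ω₃−ω₄ = -9.5000  →  vy = (0.08/4)·-9.5000 = -0.1900
−ω₁+ω₂−ω₃+ω₄ = 10.5000  →  ωz = (0.08/1.0000)·10.5000 = 0.8400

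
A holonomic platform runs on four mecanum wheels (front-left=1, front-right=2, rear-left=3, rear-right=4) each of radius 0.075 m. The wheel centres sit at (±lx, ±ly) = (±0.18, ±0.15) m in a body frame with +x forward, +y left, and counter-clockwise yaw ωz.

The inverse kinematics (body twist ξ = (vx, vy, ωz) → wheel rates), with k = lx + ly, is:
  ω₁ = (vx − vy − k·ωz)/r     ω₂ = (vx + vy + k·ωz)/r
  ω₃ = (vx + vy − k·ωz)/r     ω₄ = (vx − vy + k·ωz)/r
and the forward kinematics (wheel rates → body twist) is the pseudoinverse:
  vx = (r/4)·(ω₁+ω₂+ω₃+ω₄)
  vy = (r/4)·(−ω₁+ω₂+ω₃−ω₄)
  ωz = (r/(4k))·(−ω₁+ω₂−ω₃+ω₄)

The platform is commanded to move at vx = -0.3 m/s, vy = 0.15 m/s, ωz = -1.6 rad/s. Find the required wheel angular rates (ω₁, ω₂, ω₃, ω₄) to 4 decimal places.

(1.0400, -9.0400, 5.0400, -13.0400)

k = lx + ly = 0.18 + 0.15 = 0.3300;  k·ωz = 0.3300·-1.6 = -0.5280
ω₁ (FL) = (vx − vy − k·ωz)/r = 0.0780/0.075 = 1.0400
ω₂ (FR) = (vx + vy + k·ωz)/r = -0.6780/0.075 = -9.0400
ω₃ (RL) = (vx + vy − k·ωz)/r = 0.3780/0.075 = 5.0400
ω₄ (RR) = (vx − vy + k·ωz)/r = -0.9780/0.075 = -13.0400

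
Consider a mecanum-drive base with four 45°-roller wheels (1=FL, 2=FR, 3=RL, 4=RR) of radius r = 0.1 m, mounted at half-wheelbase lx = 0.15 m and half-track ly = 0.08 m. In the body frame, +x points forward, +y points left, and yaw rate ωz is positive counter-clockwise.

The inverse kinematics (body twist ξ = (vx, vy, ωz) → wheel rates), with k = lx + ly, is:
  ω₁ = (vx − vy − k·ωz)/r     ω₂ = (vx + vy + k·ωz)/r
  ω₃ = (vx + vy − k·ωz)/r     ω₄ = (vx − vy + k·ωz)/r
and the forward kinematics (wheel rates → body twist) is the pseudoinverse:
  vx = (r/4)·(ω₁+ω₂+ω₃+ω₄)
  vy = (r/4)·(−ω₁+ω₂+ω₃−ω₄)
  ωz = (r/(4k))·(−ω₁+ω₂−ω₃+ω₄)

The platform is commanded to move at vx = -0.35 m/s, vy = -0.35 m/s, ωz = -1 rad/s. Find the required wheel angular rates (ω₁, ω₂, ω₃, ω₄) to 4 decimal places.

k = lx + ly = 0.15 + 0.08 = 0.2300;  k·ωz = 0.2300·-1 = -0.2300
ω₁ (FL) = (vx − vy − k·ωz)/r = 0.2300/0.1 = 2.3000
ω₂ (FR) = (vx + vy + k·ωz)/r = -0.9300/0.1 = -9.3000
ω₃ (RL) = (vx + vy − k·ωz)/r = -0.4700/0.1 = -4.7000
ω₄ (RR) = (vx − vy + k·ωz)/r = -0.2300/0.1 = -2.3000

(2.3000, -9.3000, -4.7000, -2.3000)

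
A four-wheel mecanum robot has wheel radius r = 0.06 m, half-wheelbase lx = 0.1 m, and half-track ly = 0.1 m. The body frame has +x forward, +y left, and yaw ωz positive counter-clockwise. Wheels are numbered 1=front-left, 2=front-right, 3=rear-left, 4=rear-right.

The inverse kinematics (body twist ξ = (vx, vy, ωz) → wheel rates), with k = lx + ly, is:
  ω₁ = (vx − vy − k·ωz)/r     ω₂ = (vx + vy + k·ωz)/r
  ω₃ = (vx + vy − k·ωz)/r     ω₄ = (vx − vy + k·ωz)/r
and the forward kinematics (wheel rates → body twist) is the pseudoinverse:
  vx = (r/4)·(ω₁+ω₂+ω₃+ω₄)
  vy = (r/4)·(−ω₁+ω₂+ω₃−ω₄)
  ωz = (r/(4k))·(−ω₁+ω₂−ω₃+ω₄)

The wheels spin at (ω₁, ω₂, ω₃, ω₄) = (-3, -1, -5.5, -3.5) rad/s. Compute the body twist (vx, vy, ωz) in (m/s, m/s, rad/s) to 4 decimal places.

k = lx + ly = 0.1 + 0.1 = 0.2000
ω₁+ω₂+ω₃+ω₄ = -13.0000  →  vx = (0.06/4)·-13.0000 = -0.1950
−ω₁+ω₂+ω₃−ω₄ = 0.0000  →  vy = (0.06/4)·0.0000 = 0.0000
−ω₁+ω₂−ω₃+ω₄ = 4.0000  →  ωz = (0.06/0.8000)·4.0000 = 0.3000

(-0.1950, 0.0000, 0.3000)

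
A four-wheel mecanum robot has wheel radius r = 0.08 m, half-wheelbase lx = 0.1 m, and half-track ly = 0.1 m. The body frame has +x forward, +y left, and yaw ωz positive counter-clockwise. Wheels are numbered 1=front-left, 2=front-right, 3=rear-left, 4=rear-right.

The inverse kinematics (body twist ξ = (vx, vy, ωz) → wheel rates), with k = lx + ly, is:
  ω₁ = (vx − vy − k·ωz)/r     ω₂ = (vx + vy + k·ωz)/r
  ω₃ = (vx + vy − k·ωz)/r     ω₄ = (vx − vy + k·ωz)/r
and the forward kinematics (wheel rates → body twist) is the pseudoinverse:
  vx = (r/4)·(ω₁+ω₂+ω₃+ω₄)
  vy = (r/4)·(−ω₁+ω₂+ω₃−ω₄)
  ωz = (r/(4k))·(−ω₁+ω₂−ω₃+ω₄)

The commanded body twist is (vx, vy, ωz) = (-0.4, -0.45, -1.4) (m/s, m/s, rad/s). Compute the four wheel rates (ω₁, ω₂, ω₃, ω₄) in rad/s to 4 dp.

(4.1250, -14.1250, -7.1250, -2.8750)

k = lx + ly = 0.1 + 0.1 = 0.2000;  k·ωz = 0.2000·-1.4 = -0.2800
ω₁ (FL) = (vx − vy − k·ωz)/r = 0.3300/0.08 = 4.1250
ω₂ (FR) = (vx + vy + k·ωz)/r = -1.1300/0.08 = -14.1250
ω₃ (RL) = (vx + vy − k·ωz)/r = -0.5700/0.08 = -7.1250
ω₄ (RR) = (vx − vy + k·ωz)/r = -0.2300/0.08 = -2.8750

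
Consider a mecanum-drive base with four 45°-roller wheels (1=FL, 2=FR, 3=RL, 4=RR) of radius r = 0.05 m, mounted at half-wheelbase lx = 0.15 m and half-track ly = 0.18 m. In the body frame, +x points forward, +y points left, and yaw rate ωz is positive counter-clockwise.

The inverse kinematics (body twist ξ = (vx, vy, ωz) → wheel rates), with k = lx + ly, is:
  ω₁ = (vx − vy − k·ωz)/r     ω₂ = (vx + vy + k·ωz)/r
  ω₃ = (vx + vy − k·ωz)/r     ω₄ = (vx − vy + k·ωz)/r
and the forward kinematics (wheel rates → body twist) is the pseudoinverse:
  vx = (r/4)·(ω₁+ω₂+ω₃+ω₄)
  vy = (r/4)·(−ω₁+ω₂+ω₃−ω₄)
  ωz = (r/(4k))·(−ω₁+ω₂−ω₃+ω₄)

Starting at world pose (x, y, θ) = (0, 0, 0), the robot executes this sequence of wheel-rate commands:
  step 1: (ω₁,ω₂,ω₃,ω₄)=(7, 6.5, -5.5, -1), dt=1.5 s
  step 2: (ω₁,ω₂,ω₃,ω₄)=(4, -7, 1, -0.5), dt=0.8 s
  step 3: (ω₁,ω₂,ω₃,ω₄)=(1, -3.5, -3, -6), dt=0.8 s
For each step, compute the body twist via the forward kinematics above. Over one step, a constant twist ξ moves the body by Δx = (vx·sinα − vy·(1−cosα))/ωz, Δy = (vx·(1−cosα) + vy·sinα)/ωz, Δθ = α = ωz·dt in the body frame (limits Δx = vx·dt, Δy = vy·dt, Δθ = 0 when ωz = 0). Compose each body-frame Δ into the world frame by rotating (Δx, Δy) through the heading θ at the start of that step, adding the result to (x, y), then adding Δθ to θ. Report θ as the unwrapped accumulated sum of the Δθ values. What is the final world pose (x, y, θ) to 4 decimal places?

step 1: ξ=(vx,vy,ωz)=(0.0875, -0.0625, 0.1515), dt=1.5 → body Δ=(0.1407, -0.0781, 0.2273) → world pose (0.1407, -0.0781, 0.2273)
step 2: ξ=(vx,vy,ωz)=(-0.0313, -0.1188, -0.4735), dt=0.8 → body Δ=(-0.0422, -0.0881, -0.3788) → world pose (0.1195, -0.1734, -0.1515)
step 3: ξ=(vx,vy,ωz)=(-0.1438, -0.0187, -0.2841), dt=0.8 → body Δ=(-0.1157, -0.0019, -0.2273) → world pose (0.0048, -0.1578, -0.3788)

(0.0048, -0.1578, -0.3788)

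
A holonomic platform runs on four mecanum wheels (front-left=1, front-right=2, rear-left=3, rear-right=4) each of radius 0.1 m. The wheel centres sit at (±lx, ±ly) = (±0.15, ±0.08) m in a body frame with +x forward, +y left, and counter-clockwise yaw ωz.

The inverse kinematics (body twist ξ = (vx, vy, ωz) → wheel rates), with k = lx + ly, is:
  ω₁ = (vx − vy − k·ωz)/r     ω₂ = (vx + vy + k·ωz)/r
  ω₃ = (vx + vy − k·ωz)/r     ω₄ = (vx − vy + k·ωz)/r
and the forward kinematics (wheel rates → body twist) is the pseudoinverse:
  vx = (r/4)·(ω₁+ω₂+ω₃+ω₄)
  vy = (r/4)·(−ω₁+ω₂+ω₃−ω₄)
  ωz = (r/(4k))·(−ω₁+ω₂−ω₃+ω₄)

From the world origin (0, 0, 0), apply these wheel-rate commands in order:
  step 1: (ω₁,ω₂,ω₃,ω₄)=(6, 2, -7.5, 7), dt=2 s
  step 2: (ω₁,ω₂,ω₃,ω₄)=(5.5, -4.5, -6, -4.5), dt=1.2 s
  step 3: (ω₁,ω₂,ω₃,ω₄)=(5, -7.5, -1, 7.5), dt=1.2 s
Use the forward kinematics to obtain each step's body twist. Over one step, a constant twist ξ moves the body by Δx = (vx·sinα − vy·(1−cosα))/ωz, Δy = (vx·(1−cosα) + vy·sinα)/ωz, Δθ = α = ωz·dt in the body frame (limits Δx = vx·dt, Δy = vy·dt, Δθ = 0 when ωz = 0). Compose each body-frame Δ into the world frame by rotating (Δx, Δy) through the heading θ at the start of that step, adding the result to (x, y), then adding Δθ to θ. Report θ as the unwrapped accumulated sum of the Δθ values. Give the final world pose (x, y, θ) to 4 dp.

(1.7258, -0.5380, 0.6522)

step 1: ξ=(vx,vy,ωz)=(0.1875, -0.4625, 1.1413), dt=2.0 → body Δ=(0.7943, -0.0352, 2.2826) → world pose (0.7943, -0.0352, 2.2826)
step 2: ξ=(vx,vy,ωz)=(-0.2375, -0.2875, -0.9239), dt=1.2 → body Δ=(-0.4025, -0.1361, -1.1087) → world pose (1.1603, -0.2511, 1.1739)
step 3: ξ=(vx,vy,ωz)=(0.1000, -0.5250, -0.4348), dt=1.2 → body Δ=(-0.0460, -0.6324, -0.5217) → world pose (1.7258, -0.5380, 0.6522)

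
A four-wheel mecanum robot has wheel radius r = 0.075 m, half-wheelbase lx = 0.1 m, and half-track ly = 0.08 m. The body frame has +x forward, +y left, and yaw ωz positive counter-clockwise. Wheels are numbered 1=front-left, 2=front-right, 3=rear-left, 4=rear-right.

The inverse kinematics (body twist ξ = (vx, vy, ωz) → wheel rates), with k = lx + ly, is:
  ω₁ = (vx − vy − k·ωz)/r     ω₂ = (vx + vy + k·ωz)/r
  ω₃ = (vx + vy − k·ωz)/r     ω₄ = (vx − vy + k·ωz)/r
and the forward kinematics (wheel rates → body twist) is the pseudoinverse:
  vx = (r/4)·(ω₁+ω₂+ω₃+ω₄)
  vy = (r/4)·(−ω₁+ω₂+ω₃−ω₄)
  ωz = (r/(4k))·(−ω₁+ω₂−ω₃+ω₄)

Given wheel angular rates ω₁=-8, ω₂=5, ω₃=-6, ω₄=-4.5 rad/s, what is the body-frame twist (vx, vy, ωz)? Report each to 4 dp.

(-0.2531, 0.2156, 1.5104)

k = lx + ly = 0.1 + 0.08 = 0.1800
ω₁+ω₂+ω₃+ω₄ = -13.5000  →  vx = (0.075/4)·-13.5000 = -0.2531
−ω₁+ω₂+ω₃−ω₄ = 11.5000  →  vy = (0.075/4)·11.5000 = 0.2156
−ω₁+ω₂−ω₃+ω₄ = 14.5000  →  ωz = (0.075/0.7200)·14.5000 = 1.5104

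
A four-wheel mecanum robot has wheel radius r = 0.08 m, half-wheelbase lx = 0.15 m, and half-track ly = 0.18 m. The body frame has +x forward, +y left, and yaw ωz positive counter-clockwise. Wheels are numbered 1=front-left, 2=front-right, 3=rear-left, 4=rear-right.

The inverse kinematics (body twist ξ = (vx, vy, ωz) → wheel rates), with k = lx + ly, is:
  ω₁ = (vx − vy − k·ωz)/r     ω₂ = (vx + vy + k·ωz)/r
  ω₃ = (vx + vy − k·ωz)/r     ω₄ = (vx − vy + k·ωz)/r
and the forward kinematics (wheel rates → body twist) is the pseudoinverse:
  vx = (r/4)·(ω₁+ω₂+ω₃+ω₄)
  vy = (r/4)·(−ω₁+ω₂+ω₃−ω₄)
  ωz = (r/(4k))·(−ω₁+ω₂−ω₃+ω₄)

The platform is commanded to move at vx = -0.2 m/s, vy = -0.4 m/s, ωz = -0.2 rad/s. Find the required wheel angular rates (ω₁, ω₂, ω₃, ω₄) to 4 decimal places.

(3.3250, -8.3250, -6.6750, 1.6750)

k = lx + ly = 0.15 + 0.18 = 0.3300;  k·ωz = 0.3300·-0.2 = -0.0660
ω₁ (FL) = (vx − vy − k·ωz)/r = 0.2660/0.08 = 3.3250
ω₂ (FR) = (vx + vy + k·ωz)/r = -0.6660/0.08 = -8.3250
ω₃ (RL) = (vx + vy − k·ωz)/r = -0.5340/0.08 = -6.6750
ω₄ (RR) = (vx − vy + k·ωz)/r = 0.1340/0.08 = 1.6750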